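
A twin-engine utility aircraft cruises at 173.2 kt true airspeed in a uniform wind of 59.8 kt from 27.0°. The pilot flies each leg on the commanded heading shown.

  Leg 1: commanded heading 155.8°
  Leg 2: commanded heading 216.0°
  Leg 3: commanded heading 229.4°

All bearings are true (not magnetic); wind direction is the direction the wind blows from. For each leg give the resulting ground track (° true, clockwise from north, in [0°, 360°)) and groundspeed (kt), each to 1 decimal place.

Leg 1: track=168.3°, groundspeed=215.8 kt
Leg 2: track=213.7°, groundspeed=232.5 kt
Leg 3: track=223.7°, groundspeed=229.6 kt

Leg 1: heading 155.8°; drift +12.5° → track 168.3°, groundspeed 215.8 kt
Leg 2: heading 216.0°; drift -2.3° → track 213.7°, groundspeed 232.5 kt
Leg 3: heading 229.4°; drift -5.7° → track 223.7°, groundspeed 229.6 kt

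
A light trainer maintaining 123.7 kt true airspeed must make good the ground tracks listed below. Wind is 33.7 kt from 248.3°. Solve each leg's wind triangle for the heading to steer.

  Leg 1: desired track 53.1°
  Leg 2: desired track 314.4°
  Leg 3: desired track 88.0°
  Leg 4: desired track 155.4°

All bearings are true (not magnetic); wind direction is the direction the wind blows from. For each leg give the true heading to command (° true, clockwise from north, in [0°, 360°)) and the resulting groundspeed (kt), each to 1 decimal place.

Leg 1: heading=49.0°, groundspeed=155.9 kt
Leg 2: heading=300.0°, groundspeed=106.1 kt
Leg 3: heading=93.3°, groundspeed=154.9 kt
Leg 4: heading=171.2°, groundspeed=120.7 kt

Leg 1: desired track 53.1°; wind correction -4.1° → command heading 49.0°, groundspeed 155.9 kt
Leg 2: desired track 314.4°; wind correction -14.4° → command heading 300.0°, groundspeed 106.1 kt
Leg 3: desired track 88.0°; wind correction +5.3° → command heading 93.3°, groundspeed 154.9 kt
Leg 4: desired track 155.4°; wind correction +15.8° → command heading 171.2°, groundspeed 120.7 kt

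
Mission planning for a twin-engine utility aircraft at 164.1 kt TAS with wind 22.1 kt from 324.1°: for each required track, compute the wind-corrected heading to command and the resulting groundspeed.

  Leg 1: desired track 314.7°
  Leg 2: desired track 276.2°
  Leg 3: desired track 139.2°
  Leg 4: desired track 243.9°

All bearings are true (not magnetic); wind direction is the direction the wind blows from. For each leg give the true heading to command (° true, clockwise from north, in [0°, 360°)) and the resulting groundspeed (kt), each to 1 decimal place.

Leg 1: desired track 314.7°; wind correction +1.3° → command heading 316.0°, groundspeed 142.3 kt
Leg 2: desired track 276.2°; wind correction +5.7° → command heading 281.9°, groundspeed 148.5 kt
Leg 3: desired track 139.2°; wind correction -0.7° → command heading 138.5°, groundspeed 186.1 kt
Leg 4: desired track 243.9°; wind correction +7.6° → command heading 251.5°, groundspeed 158.9 kt

Leg 1: heading=316.0°, groundspeed=142.3 kt
Leg 2: heading=281.9°, groundspeed=148.5 kt
Leg 3: heading=138.5°, groundspeed=186.1 kt
Leg 4: heading=251.5°, groundspeed=158.9 kt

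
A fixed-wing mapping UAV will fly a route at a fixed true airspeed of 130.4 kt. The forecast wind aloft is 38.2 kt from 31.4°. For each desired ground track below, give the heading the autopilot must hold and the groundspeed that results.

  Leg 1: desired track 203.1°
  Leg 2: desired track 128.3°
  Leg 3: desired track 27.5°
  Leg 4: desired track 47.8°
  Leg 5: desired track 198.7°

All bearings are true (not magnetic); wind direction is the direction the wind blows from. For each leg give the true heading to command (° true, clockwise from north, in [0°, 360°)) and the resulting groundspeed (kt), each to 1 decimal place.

Leg 1: desired track 203.1°; wind correction -2.4° → command heading 200.7°, groundspeed 168.1 kt
Leg 2: desired track 128.3°; wind correction -16.9° → command heading 111.4°, groundspeed 129.4 kt
Leg 3: desired track 27.5°; wind correction +1.1° → command heading 28.6°, groundspeed 92.3 kt
Leg 4: desired track 47.8°; wind correction -4.7° → command heading 43.1°, groundspeed 93.3 kt
Leg 5: desired track 198.7°; wind correction -3.7° → command heading 195.0°, groundspeed 167.4 kt

Leg 1: heading=200.7°, groundspeed=168.1 kt
Leg 2: heading=111.4°, groundspeed=129.4 kt
Leg 3: heading=28.6°, groundspeed=92.3 kt
Leg 4: heading=43.1°, groundspeed=93.3 kt
Leg 5: heading=195.0°, groundspeed=167.4 kt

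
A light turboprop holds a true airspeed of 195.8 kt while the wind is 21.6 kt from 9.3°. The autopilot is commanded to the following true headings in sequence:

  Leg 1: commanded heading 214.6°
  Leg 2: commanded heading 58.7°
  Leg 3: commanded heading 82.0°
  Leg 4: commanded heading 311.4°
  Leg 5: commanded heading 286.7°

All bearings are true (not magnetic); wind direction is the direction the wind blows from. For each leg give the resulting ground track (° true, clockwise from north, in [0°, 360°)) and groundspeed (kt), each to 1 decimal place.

Leg 1: heading 214.6°; drift -2.5° → track 212.1°, groundspeed 215.5 kt
Leg 2: heading 58.7°; drift +5.2° → track 63.9°, groundspeed 182.5 kt
Leg 3: heading 82.0°; drift +6.2° → track 88.2°, groundspeed 190.5 kt
Leg 4: heading 311.4°; drift -5.7° → track 305.7°, groundspeed 185.2 kt
Leg 5: heading 286.7°; drift -6.3° → track 280.4°, groundspeed 194.2 kt

Leg 1: track=212.1°, groundspeed=215.5 kt
Leg 2: track=63.9°, groundspeed=182.5 kt
Leg 3: track=88.2°, groundspeed=190.5 kt
Leg 4: track=305.7°, groundspeed=185.2 kt
Leg 5: track=280.4°, groundspeed=194.2 kt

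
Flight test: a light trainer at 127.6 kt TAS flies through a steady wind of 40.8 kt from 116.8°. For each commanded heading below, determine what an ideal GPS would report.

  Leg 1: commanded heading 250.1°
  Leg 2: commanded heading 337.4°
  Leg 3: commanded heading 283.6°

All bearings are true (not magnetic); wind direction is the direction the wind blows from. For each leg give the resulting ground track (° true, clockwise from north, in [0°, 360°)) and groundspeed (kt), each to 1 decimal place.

Leg 1: track=260.9°, groundspeed=158.4 kt
Leg 2: track=327.9°, groundspeed=160.8 kt
Leg 3: track=286.8°, groundspeed=167.6 kt

Leg 1: heading 250.1°; drift +10.8° → track 260.9°, groundspeed 158.4 kt
Leg 2: heading 337.4°; drift -9.5° → track 327.9°, groundspeed 160.8 kt
Leg 3: heading 283.6°; drift +3.2° → track 286.8°, groundspeed 167.6 kt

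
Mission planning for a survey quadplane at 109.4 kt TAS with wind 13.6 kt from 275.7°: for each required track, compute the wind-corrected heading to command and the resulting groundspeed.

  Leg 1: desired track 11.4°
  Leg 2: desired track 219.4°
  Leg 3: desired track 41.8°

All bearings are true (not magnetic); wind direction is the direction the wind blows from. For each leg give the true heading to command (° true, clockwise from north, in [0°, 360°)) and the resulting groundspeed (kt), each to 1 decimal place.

Leg 1: heading=4.3°, groundspeed=109.9 kt
Leg 2: heading=225.3°, groundspeed=101.3 kt
Leg 3: heading=36.0°, groundspeed=116.9 kt

Leg 1: desired track 11.4°; wind correction -7.1° → command heading 4.3°, groundspeed 109.9 kt
Leg 2: desired track 219.4°; wind correction +5.9° → command heading 225.3°, groundspeed 101.3 kt
Leg 3: desired track 41.8°; wind correction -5.8° → command heading 36.0°, groundspeed 116.9 kt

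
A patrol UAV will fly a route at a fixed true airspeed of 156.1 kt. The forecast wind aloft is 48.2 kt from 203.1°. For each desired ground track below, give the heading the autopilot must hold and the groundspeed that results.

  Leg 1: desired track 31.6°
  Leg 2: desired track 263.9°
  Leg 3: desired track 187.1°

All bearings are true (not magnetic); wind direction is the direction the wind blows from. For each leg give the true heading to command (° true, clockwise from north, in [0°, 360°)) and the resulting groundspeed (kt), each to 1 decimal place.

Leg 1: heading=34.2°, groundspeed=203.6 kt
Leg 2: heading=248.3°, groundspeed=126.8 kt
Leg 3: heading=192.0°, groundspeed=109.2 kt

Leg 1: desired track 31.6°; wind correction +2.6° → command heading 34.2°, groundspeed 203.6 kt
Leg 2: desired track 263.9°; wind correction -15.6° → command heading 248.3°, groundspeed 126.8 kt
Leg 3: desired track 187.1°; wind correction +4.9° → command heading 192.0°, groundspeed 109.2 kt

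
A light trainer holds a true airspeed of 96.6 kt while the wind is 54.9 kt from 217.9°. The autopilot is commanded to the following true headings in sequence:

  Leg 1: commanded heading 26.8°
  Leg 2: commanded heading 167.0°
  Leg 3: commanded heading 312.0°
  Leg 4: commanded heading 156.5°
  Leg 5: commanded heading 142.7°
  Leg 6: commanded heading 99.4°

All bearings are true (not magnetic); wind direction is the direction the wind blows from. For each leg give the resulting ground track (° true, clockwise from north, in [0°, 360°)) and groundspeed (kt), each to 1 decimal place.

Leg 1: track=30.8°, groundspeed=150.8 kt
Leg 2: track=132.5°, groundspeed=75.2 kt
Leg 3: track=340.6°, groundspeed=114.5 kt
Leg 4: track=122.1°, groundspeed=85.3 kt
Leg 5: track=110.0°, groundspeed=98.2 kt
Leg 6: track=77.9°, groundspeed=131.9 kt

Leg 1: heading 26.8°; drift +4.0° → track 30.8°, groundspeed 150.8 kt
Leg 2: heading 167.0°; drift -34.5° → track 132.5°, groundspeed 75.2 kt
Leg 3: heading 312.0°; drift +28.6° → track 340.6°, groundspeed 114.5 kt
Leg 4: heading 156.5°; drift -34.4° → track 122.1°, groundspeed 85.3 kt
Leg 5: heading 142.7°; drift -32.7° → track 110.0°, groundspeed 98.2 kt
Leg 6: heading 99.4°; drift -21.5° → track 77.9°, groundspeed 131.9 kt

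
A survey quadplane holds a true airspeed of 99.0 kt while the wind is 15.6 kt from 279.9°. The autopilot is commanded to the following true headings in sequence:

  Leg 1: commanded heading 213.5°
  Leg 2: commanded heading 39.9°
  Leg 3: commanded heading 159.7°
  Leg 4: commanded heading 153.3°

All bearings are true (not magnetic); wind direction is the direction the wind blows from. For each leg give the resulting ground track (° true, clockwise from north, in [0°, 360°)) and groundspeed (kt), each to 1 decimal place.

Leg 1: track=204.7°, groundspeed=93.8 kt
Leg 2: track=47.1°, groundspeed=107.7 kt
Leg 3: track=152.5°, groundspeed=107.7 kt
Leg 4: track=146.7°, groundspeed=109.0 kt

Leg 1: heading 213.5°; drift -8.8° → track 204.7°, groundspeed 93.8 kt
Leg 2: heading 39.9°; drift +7.2° → track 47.1°, groundspeed 107.7 kt
Leg 3: heading 159.7°; drift -7.2° → track 152.5°, groundspeed 107.7 kt
Leg 4: heading 153.3°; drift -6.6° → track 146.7°, groundspeed 109.0 kt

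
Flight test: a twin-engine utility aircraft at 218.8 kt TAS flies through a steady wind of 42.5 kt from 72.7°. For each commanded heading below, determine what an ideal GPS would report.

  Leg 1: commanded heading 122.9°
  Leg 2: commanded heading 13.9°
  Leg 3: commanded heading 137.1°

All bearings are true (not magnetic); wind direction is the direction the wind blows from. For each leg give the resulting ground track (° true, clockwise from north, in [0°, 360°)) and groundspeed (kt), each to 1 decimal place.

Leg 1: track=132.6°, groundspeed=194.4 kt
Leg 2: track=3.4°, groundspeed=200.1 kt
Leg 3: track=147.9°, groundspeed=204.1 kt

Leg 1: heading 122.9°; drift +9.7° → track 132.6°, groundspeed 194.4 kt
Leg 2: heading 13.9°; drift -10.5° → track 3.4°, groundspeed 200.1 kt
Leg 3: heading 137.1°; drift +10.8° → track 147.9°, groundspeed 204.1 kt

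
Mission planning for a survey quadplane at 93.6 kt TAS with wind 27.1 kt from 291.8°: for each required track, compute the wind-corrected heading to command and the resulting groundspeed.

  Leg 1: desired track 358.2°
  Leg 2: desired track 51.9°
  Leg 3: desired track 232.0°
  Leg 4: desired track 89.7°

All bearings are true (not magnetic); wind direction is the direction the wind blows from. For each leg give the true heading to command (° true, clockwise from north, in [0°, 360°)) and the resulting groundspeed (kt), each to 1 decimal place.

Leg 1: heading=342.8°, groundspeed=79.4 kt
Leg 2: heading=37.4°, groundspeed=104.2 kt
Leg 3: heading=246.5°, groundspeed=77.0 kt
Leg 4: heading=83.4°, groundspeed=118.2 kt

Leg 1: desired track 358.2°; wind correction -15.4° → command heading 342.8°, groundspeed 79.4 kt
Leg 2: desired track 51.9°; wind correction -14.5° → command heading 37.4°, groundspeed 104.2 kt
Leg 3: desired track 232.0°; wind correction +14.5° → command heading 246.5°, groundspeed 77.0 kt
Leg 4: desired track 89.7°; wind correction -6.3° → command heading 83.4°, groundspeed 118.2 kt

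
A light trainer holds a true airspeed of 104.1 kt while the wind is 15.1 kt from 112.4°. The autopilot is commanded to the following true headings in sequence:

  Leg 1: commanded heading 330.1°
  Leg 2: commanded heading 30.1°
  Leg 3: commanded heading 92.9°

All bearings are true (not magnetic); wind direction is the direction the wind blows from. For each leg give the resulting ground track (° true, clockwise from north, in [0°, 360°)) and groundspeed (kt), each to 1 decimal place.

Leg 1: heading 330.1°; drift -4.5° → track 325.6°, groundspeed 116.4 kt
Leg 2: heading 30.1°; drift -8.3° → track 21.8°, groundspeed 103.2 kt
Leg 3: heading 92.9°; drift -3.2° → track 89.7°, groundspeed 90.0 kt

Leg 1: track=325.6°, groundspeed=116.4 kt
Leg 2: track=21.8°, groundspeed=103.2 kt
Leg 3: track=89.7°, groundspeed=90.0 kt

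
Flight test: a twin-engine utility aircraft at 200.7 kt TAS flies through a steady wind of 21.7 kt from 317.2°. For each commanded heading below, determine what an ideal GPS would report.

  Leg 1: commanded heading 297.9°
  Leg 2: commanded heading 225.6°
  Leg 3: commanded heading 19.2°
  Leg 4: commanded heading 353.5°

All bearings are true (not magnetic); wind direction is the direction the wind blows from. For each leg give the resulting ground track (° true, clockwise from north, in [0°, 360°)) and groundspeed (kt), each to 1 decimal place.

Leg 1: track=295.6°, groundspeed=180.4 kt
Leg 2: track=219.4°, groundspeed=202.5 kt
Leg 3: track=24.9°, groundspeed=191.5 kt
Leg 4: track=357.5°, groundspeed=183.7 kt

Leg 1: heading 297.9°; drift -2.3° → track 295.6°, groundspeed 180.4 kt
Leg 2: heading 225.6°; drift -6.2° → track 219.4°, groundspeed 202.5 kt
Leg 3: heading 19.2°; drift +5.7° → track 24.9°, groundspeed 191.5 kt
Leg 4: heading 353.5°; drift +4.0° → track 357.5°, groundspeed 183.7 kt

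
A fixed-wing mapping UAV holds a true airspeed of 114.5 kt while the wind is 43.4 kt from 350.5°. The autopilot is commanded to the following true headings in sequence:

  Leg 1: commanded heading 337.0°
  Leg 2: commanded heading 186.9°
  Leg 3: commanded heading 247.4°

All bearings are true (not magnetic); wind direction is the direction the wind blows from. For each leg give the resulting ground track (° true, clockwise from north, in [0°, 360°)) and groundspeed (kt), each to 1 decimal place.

Leg 1: track=329.0°, groundspeed=73.0 kt
Leg 2: track=182.4°, groundspeed=156.6 kt
Leg 3: track=228.6°, groundspeed=131.3 kt

Leg 1: heading 337.0°; drift -8.0° → track 329.0°, groundspeed 73.0 kt
Leg 2: heading 186.9°; drift -4.5° → track 182.4°, groundspeed 156.6 kt
Leg 3: heading 247.4°; drift -18.8° → track 228.6°, groundspeed 131.3 kt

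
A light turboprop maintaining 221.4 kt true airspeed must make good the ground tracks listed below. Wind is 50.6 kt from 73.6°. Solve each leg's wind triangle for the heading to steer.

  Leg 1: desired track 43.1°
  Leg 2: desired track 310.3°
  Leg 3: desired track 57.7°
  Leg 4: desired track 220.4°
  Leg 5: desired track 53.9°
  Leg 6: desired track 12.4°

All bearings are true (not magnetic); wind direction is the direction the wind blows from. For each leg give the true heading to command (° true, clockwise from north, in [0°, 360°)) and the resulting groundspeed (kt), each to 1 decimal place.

Leg 1: desired track 43.1°; wind correction +6.7° → command heading 49.8°, groundspeed 176.3 kt
Leg 2: desired track 310.3°; wind correction +11.0° → command heading 321.3°, groundspeed 245.1 kt
Leg 3: desired track 57.7°; wind correction +3.6° → command heading 61.3°, groundspeed 172.3 kt
Leg 4: desired track 220.4°; wind correction -7.2° → command heading 213.2°, groundspeed 262.0 kt
Leg 5: desired track 53.9°; wind correction +4.4° → command heading 58.3°, groundspeed 173.1 kt
Leg 6: desired track 12.4°; wind correction +11.6° → command heading 24.0°, groundspeed 192.5 kt

Leg 1: heading=49.8°, groundspeed=176.3 kt
Leg 2: heading=321.3°, groundspeed=245.1 kt
Leg 3: heading=61.3°, groundspeed=172.3 kt
Leg 4: heading=213.2°, groundspeed=262.0 kt
Leg 5: heading=58.3°, groundspeed=173.1 kt
Leg 6: heading=24.0°, groundspeed=192.5 kt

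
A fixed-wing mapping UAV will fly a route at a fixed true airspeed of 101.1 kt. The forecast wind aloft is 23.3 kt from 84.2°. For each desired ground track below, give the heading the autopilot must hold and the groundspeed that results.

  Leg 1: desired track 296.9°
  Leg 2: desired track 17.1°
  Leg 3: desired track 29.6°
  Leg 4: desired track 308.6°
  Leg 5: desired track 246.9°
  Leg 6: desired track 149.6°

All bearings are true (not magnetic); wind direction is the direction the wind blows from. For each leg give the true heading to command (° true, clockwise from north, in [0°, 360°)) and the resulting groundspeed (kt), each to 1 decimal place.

Leg 1: heading=304.1°, groundspeed=119.9 kt
Leg 2: heading=29.4°, groundspeed=89.7 kt
Leg 3: heading=40.4°, groundspeed=85.8 kt
Leg 4: heading=317.9°, groundspeed=116.4 kt
Leg 5: heading=243.0°, groundspeed=123.1 kt
Leg 6: heading=137.5°, groundspeed=89.2 kt

Leg 1: desired track 296.9°; wind correction +7.2° → command heading 304.1°, groundspeed 119.9 kt
Leg 2: desired track 17.1°; wind correction +12.3° → command heading 29.4°, groundspeed 89.7 kt
Leg 3: desired track 29.6°; wind correction +10.8° → command heading 40.4°, groundspeed 85.8 kt
Leg 4: desired track 308.6°; wind correction +9.3° → command heading 317.9°, groundspeed 116.4 kt
Leg 5: desired track 246.9°; wind correction -3.9° → command heading 243.0°, groundspeed 123.1 kt
Leg 6: desired track 149.6°; wind correction -12.1° → command heading 137.5°, groundspeed 89.2 kt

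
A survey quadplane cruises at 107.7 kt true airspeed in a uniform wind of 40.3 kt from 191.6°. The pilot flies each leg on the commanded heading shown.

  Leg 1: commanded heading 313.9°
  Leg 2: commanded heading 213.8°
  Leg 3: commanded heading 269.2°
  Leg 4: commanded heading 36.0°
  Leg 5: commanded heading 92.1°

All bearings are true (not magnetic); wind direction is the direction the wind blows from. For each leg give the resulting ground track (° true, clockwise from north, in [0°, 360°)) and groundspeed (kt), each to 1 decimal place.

Leg 1: track=328.7°, groundspeed=133.6 kt
Leg 2: track=226.0°, groundspeed=72.0 kt
Leg 3: track=290.9°, groundspeed=106.6 kt
Leg 4: track=29.4°, groundspeed=145.4 kt
Leg 5: track=72.9°, groundspeed=121.1 kt

Leg 1: heading 313.9°; drift +14.8° → track 328.7°, groundspeed 133.6 kt
Leg 2: heading 213.8°; drift +12.2° → track 226.0°, groundspeed 72.0 kt
Leg 3: heading 269.2°; drift +21.7° → track 290.9°, groundspeed 106.6 kt
Leg 4: heading 36.0°; drift -6.6° → track 29.4°, groundspeed 145.4 kt
Leg 5: heading 92.1°; drift -19.2° → track 72.9°, groundspeed 121.1 kt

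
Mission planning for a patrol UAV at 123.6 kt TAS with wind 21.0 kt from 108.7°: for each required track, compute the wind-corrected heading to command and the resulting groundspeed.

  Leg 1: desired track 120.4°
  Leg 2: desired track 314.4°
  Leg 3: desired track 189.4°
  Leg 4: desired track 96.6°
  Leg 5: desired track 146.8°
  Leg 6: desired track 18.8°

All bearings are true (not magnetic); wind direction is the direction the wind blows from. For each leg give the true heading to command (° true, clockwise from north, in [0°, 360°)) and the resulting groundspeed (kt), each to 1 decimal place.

Leg 1: desired track 120.4°; wind correction -2.0° → command heading 118.4°, groundspeed 103.0 kt
Leg 2: desired track 314.4°; wind correction +4.2° → command heading 318.6°, groundspeed 142.2 kt
Leg 3: desired track 189.4°; wind correction -9.7° → command heading 179.7°, groundspeed 118.5 kt
Leg 4: desired track 96.6°; wind correction +2.0° → command heading 98.6°, groundspeed 103.0 kt
Leg 5: desired track 146.8°; wind correction -6.0° → command heading 140.8°, groundspeed 106.4 kt
Leg 6: desired track 18.8°; wind correction +9.8° → command heading 28.6°, groundspeed 121.8 kt

Leg 1: heading=118.4°, groundspeed=103.0 kt
Leg 2: heading=318.6°, groundspeed=142.2 kt
Leg 3: heading=179.7°, groundspeed=118.5 kt
Leg 4: heading=98.6°, groundspeed=103.0 kt
Leg 5: heading=140.8°, groundspeed=106.4 kt
Leg 6: heading=28.6°, groundspeed=121.8 kt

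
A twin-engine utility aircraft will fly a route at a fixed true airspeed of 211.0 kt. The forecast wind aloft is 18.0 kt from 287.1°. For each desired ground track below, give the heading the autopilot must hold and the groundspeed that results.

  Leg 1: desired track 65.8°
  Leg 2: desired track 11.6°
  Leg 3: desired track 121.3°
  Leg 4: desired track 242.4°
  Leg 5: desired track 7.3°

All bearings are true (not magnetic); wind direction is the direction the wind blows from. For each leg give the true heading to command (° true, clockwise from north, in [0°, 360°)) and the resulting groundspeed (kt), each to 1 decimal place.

Leg 1: desired track 65.8°; wind correction -3.2° → command heading 62.6°, groundspeed 224.2 kt
Leg 2: desired track 11.6°; wind correction -4.9° → command heading 6.7°, groundspeed 208.5 kt
Leg 3: desired track 121.3°; wind correction +1.2° → command heading 122.5°, groundspeed 228.4 kt
Leg 4: desired track 242.4°; wind correction +3.4° → command heading 245.8°, groundspeed 197.8 kt
Leg 5: desired track 7.3°; wind correction -4.8° → command heading 2.5°, groundspeed 207.2 kt

Leg 1: heading=62.6°, groundspeed=224.2 kt
Leg 2: heading=6.7°, groundspeed=208.5 kt
Leg 3: heading=122.5°, groundspeed=228.4 kt
Leg 4: heading=245.8°, groundspeed=197.8 kt
Leg 5: heading=2.5°, groundspeed=207.2 kt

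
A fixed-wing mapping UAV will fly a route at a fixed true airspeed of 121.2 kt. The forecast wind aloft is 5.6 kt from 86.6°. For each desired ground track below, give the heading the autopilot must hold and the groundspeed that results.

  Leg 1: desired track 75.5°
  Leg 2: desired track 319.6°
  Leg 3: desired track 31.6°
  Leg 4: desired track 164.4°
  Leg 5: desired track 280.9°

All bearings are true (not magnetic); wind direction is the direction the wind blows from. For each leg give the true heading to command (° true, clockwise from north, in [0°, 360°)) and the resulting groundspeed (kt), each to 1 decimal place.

Leg 1: heading=76.0°, groundspeed=115.7 kt
Leg 2: heading=321.7°, groundspeed=124.5 kt
Leg 3: heading=33.8°, groundspeed=117.9 kt
Leg 4: heading=161.8°, groundspeed=119.9 kt
Leg 5: heading=281.6°, groundspeed=126.6 kt

Leg 1: desired track 75.5°; wind correction +0.5° → command heading 76.0°, groundspeed 115.7 kt
Leg 2: desired track 319.6°; wind correction +2.1° → command heading 321.7°, groundspeed 124.5 kt
Leg 3: desired track 31.6°; wind correction +2.2° → command heading 33.8°, groundspeed 117.9 kt
Leg 4: desired track 164.4°; wind correction -2.6° → command heading 161.8°, groundspeed 119.9 kt
Leg 5: desired track 280.9°; wind correction +0.7° → command heading 281.6°, groundspeed 126.6 kt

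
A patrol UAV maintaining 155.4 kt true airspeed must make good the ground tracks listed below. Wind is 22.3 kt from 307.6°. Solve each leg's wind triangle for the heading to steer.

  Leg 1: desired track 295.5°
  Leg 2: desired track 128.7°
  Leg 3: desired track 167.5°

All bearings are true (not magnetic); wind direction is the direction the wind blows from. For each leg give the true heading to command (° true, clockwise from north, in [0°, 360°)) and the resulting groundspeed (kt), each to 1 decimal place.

Leg 1: desired track 295.5°; wind correction +1.7° → command heading 297.2°, groundspeed 133.5 kt
Leg 2: desired track 128.7°; wind correction +0.2° → command heading 128.9°, groundspeed 177.7 kt
Leg 3: desired track 167.5°; wind correction +5.3° → command heading 172.8°, groundspeed 171.8 kt

Leg 1: heading=297.2°, groundspeed=133.5 kt
Leg 2: heading=128.9°, groundspeed=177.7 kt
Leg 3: heading=172.8°, groundspeed=171.8 kt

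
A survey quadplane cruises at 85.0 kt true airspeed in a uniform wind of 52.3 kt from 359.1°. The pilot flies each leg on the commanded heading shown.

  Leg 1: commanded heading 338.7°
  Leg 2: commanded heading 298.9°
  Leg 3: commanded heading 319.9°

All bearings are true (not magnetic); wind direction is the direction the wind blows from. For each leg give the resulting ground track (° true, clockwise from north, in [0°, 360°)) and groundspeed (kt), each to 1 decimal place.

Leg 1: track=311.8°, groundspeed=40.3 kt
Leg 2: track=261.3°, groundspeed=74.4 kt
Leg 3: track=283.3°, groundspeed=55.4 kt

Leg 1: heading 338.7°; drift -26.9° → track 311.8°, groundspeed 40.3 kt
Leg 2: heading 298.9°; drift -37.6° → track 261.3°, groundspeed 74.4 kt
Leg 3: heading 319.9°; drift -36.6° → track 283.3°, groundspeed 55.4 kt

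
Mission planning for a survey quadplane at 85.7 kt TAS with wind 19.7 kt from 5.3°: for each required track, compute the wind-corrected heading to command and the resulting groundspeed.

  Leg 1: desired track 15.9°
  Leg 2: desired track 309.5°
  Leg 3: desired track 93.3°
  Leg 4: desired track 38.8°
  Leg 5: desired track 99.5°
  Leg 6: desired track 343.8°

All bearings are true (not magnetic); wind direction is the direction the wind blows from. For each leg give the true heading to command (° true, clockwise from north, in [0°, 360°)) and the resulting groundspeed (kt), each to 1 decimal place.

Leg 1: desired track 15.9°; wind correction -2.4° → command heading 13.5°, groundspeed 66.3 kt
Leg 2: desired track 309.5°; wind correction +11.0° → command heading 320.5°, groundspeed 73.1 kt
Leg 3: desired track 93.3°; wind correction -13.3° → command heading 80.0°, groundspeed 82.7 kt
Leg 4: desired track 38.8°; wind correction -7.3° → command heading 31.5°, groundspeed 68.6 kt
Leg 5: desired track 99.5°; wind correction -13.3° → command heading 86.2°, groundspeed 84.9 kt
Leg 6: desired track 343.8°; wind correction +4.8° → command heading 348.6°, groundspeed 67.1 kt

Leg 1: heading=13.5°, groundspeed=66.3 kt
Leg 2: heading=320.5°, groundspeed=73.1 kt
Leg 3: heading=80.0°, groundspeed=82.7 kt
Leg 4: heading=31.5°, groundspeed=68.6 kt
Leg 5: heading=86.2°, groundspeed=84.9 kt
Leg 6: heading=348.6°, groundspeed=67.1 kt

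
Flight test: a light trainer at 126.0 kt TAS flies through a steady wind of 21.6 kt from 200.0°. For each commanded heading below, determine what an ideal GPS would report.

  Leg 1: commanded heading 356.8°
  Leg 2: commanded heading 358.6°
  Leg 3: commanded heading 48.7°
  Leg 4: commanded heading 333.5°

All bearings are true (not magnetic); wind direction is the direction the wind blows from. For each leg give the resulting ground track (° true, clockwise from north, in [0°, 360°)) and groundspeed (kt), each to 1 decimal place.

Leg 1: track=0.1°, groundspeed=146.1 kt
Leg 2: track=1.7°, groundspeed=146.3 kt
Leg 3: track=44.6°, groundspeed=145.3 kt
Leg 4: track=339.8°, groundspeed=141.7 kt

Leg 1: heading 356.8°; drift +3.3° → track 0.1°, groundspeed 146.1 kt
Leg 2: heading 358.6°; drift +3.1° → track 1.7°, groundspeed 146.3 kt
Leg 3: heading 48.7°; drift -4.1° → track 44.6°, groundspeed 145.3 kt
Leg 4: heading 333.5°; drift +6.3° → track 339.8°, groundspeed 141.7 kt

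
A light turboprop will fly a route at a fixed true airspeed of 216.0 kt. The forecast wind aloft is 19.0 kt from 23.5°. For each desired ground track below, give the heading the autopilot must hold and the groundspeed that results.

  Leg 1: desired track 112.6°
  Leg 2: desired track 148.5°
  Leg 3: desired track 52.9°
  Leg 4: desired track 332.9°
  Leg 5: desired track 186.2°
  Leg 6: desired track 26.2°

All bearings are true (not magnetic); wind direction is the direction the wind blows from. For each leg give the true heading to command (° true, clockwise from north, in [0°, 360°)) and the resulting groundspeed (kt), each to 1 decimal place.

Leg 1: desired track 112.6°; wind correction -5.0° → command heading 107.6°, groundspeed 214.9 kt
Leg 2: desired track 148.5°; wind correction -4.1° → command heading 144.4°, groundspeed 226.3 kt
Leg 3: desired track 52.9°; wind correction -2.5° → command heading 50.4°, groundspeed 199.2 kt
Leg 4: desired track 332.9°; wind correction +3.9° → command heading 336.8°, groundspeed 203.4 kt
Leg 5: desired track 186.2°; wind correction -1.5° → command heading 184.7°, groundspeed 234.1 kt
Leg 6: desired track 26.2°; wind correction -0.2° → command heading 26.0°, groundspeed 197.0 kt

Leg 1: heading=107.6°, groundspeed=214.9 kt
Leg 2: heading=144.4°, groundspeed=226.3 kt
Leg 3: heading=50.4°, groundspeed=199.2 kt
Leg 4: heading=336.8°, groundspeed=203.4 kt
Leg 5: heading=184.7°, groundspeed=234.1 kt
Leg 6: heading=26.0°, groundspeed=197.0 kt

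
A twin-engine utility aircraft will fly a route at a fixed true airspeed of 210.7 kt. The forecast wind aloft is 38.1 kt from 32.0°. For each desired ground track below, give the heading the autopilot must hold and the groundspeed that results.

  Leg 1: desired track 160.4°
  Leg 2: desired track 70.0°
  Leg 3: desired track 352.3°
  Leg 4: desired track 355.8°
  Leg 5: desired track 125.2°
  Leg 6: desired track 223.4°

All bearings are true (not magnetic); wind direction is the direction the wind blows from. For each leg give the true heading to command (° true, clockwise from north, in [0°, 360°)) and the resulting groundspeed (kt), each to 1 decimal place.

Leg 1: desired track 160.4°; wind correction -8.1° → command heading 152.3°, groundspeed 232.2 kt
Leg 2: desired track 70.0°; wind correction -6.4° → command heading 63.6°, groundspeed 179.4 kt
Leg 3: desired track 352.3°; wind correction +6.6° → command heading 358.9°, groundspeed 180.0 kt
Leg 4: desired track 355.8°; wind correction +6.1° → command heading 1.9°, groundspeed 178.7 kt
Leg 5: desired track 125.2°; wind correction -10.4° → command heading 114.8°, groundspeed 209.4 kt
Leg 6: desired track 223.4°; wind correction +2.0° → command heading 225.4°, groundspeed 247.9 kt

Leg 1: heading=152.3°, groundspeed=232.2 kt
Leg 2: heading=63.6°, groundspeed=179.4 kt
Leg 3: heading=358.9°, groundspeed=180.0 kt
Leg 4: heading=1.9°, groundspeed=178.7 kt
Leg 5: heading=114.8°, groundspeed=209.4 kt
Leg 6: heading=225.4°, groundspeed=247.9 kt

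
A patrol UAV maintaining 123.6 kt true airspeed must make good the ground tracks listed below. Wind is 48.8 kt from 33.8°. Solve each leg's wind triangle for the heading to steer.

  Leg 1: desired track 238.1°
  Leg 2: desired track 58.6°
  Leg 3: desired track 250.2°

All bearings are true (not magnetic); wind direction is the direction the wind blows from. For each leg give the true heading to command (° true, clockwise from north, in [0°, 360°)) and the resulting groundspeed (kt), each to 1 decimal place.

Leg 1: heading=247.5°, groundspeed=166.4 kt
Leg 2: heading=49.1°, groundspeed=77.6 kt
Leg 3: heading=263.8°, groundspeed=159.4 kt

Leg 1: desired track 238.1°; wind correction +9.4° → command heading 247.5°, groundspeed 166.4 kt
Leg 2: desired track 58.6°; wind correction -9.5° → command heading 49.1°, groundspeed 77.6 kt
Leg 3: desired track 250.2°; wind correction +13.6° → command heading 263.8°, groundspeed 159.4 kt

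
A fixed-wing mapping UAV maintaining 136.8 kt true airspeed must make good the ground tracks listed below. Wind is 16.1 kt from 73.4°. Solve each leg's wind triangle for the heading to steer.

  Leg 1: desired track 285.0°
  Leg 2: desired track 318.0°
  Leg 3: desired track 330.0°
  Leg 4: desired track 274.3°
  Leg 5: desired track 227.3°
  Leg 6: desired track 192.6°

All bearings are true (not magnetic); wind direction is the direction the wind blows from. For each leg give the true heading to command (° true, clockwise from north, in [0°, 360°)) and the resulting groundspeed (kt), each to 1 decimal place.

Leg 1: desired track 285.0°; wind correction +3.5° → command heading 288.5°, groundspeed 150.3 kt
Leg 2: desired track 318.0°; wind correction +6.1° → command heading 324.1°, groundspeed 142.9 kt
Leg 3: desired track 330.0°; wind correction +6.6° → command heading 336.6°, groundspeed 139.6 kt
Leg 4: desired track 274.3°; wind correction +2.4° → command heading 276.7°, groundspeed 151.7 kt
Leg 5: desired track 227.3°; wind correction -3.0° → command heading 224.3°, groundspeed 151.1 kt
Leg 6: desired track 192.6°; wind correction -5.9° → command heading 186.7°, groundspeed 143.9 kt

Leg 1: heading=288.5°, groundspeed=150.3 kt
Leg 2: heading=324.1°, groundspeed=142.9 kt
Leg 3: heading=336.6°, groundspeed=139.6 kt
Leg 4: heading=276.7°, groundspeed=151.7 kt
Leg 5: heading=224.3°, groundspeed=151.1 kt
Leg 6: heading=186.7°, groundspeed=143.9 kt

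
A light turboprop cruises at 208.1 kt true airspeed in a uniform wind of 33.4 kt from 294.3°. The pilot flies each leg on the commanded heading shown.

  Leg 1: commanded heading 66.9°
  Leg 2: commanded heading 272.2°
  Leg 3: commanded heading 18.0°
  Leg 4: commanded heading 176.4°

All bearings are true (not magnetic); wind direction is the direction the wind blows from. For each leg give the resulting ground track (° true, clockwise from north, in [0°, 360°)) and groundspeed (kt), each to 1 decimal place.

Leg 1: heading 66.9°; drift +6.1° → track 73.0°, groundspeed 232.0 kt
Leg 2: heading 272.2°; drift -4.1° → track 268.1°, groundspeed 177.6 kt
Leg 3: heading 18.0°; drift +9.2° → track 27.2°, groundspeed 207.1 kt
Leg 4: heading 176.4°; drift -7.5° → track 168.9°, groundspeed 225.7 kt

Leg 1: track=73.0°, groundspeed=232.0 kt
Leg 2: track=268.1°, groundspeed=177.6 kt
Leg 3: track=27.2°, groundspeed=207.1 kt
Leg 4: track=168.9°, groundspeed=225.7 kt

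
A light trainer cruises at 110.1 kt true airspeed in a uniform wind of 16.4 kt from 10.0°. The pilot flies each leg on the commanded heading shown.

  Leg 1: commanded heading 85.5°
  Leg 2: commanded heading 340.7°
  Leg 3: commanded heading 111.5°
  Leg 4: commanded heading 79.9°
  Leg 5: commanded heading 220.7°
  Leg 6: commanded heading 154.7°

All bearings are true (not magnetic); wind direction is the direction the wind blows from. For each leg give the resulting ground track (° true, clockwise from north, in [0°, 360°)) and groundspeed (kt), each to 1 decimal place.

Leg 1: heading 85.5°; drift +8.5° → track 94.0°, groundspeed 107.2 kt
Leg 2: heading 340.7°; drift -4.8° → track 335.9°, groundspeed 96.1 kt
Leg 3: heading 111.5°; drift +8.1° → track 119.6°, groundspeed 114.5 kt
Leg 4: heading 79.9°; drift +8.4° → track 88.3°, groundspeed 105.6 kt
Leg 5: heading 220.7°; drift -3.9° → track 216.8°, groundspeed 124.5 kt
Leg 6: heading 154.7°; drift +4.4° → track 159.1°, groundspeed 123.8 kt

Leg 1: track=94.0°, groundspeed=107.2 kt
Leg 2: track=335.9°, groundspeed=96.1 kt
Leg 3: track=119.6°, groundspeed=114.5 kt
Leg 4: track=88.3°, groundspeed=105.6 kt
Leg 5: track=216.8°, groundspeed=124.5 kt
Leg 6: track=159.1°, groundspeed=123.8 kt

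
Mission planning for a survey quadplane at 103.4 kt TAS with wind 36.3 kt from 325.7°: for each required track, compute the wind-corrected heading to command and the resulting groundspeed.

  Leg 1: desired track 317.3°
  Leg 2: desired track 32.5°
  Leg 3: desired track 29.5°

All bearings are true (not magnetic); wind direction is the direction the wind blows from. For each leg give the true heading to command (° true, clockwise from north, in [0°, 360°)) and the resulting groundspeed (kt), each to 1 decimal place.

Leg 1: heading=320.2°, groundspeed=67.4 kt
Leg 2: heading=13.7°, groundspeed=83.6 kt
Leg 3: heading=11.1°, groundspeed=82.1 kt

Leg 1: desired track 317.3°; wind correction +2.9° → command heading 320.2°, groundspeed 67.4 kt
Leg 2: desired track 32.5°; wind correction -18.8° → command heading 13.7°, groundspeed 83.6 kt
Leg 3: desired track 29.5°; wind correction -18.4° → command heading 11.1°, groundspeed 82.1 kt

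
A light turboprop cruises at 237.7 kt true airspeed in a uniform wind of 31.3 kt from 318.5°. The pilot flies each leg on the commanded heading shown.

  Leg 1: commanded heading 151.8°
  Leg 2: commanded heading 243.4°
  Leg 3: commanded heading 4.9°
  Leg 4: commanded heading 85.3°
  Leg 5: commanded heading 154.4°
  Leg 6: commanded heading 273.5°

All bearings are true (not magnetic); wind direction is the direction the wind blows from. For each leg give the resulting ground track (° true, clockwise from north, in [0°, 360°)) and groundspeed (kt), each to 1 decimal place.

Leg 1: heading 151.8°; drift -1.5° → track 150.3°, groundspeed 268.3 kt
Leg 2: heading 243.4°; drift -7.5° → track 235.9°, groundspeed 231.6 kt
Leg 3: heading 4.9°; drift +6.0° → track 10.9°, groundspeed 217.3 kt
Leg 4: heading 85.3°; drift +5.6° → track 90.9°, groundspeed 257.7 kt
Leg 5: heading 154.4°; drift -1.8° → track 152.6°, groundspeed 267.9 kt
Leg 6: heading 273.5°; drift -5.9° → track 267.6°, groundspeed 216.7 kt

Leg 1: track=150.3°, groundspeed=268.3 kt
Leg 2: track=235.9°, groundspeed=231.6 kt
Leg 3: track=10.9°, groundspeed=217.3 kt
Leg 4: track=90.9°, groundspeed=257.7 kt
Leg 5: track=152.6°, groundspeed=267.9 kt
Leg 6: track=267.6°, groundspeed=216.7 kt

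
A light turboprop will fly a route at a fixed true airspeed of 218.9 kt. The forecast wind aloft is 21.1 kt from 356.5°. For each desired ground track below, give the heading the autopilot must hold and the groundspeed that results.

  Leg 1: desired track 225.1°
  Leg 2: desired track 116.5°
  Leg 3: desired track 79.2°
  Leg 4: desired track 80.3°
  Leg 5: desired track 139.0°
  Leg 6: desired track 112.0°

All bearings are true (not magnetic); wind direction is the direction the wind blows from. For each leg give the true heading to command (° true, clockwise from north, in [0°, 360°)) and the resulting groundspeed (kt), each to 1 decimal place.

Leg 1: desired track 225.1°; wind correction +4.1° → command heading 229.2°, groundspeed 232.3 kt
Leg 2: desired track 116.5°; wind correction -4.8° → command heading 111.7°, groundspeed 228.7 kt
Leg 3: desired track 79.2°; wind correction -5.5° → command heading 73.7°, groundspeed 215.2 kt
Leg 4: desired track 80.3°; wind correction -5.5° → command heading 74.8°, groundspeed 215.6 kt
Leg 5: desired track 139.0°; wind correction -3.4° → command heading 135.6°, groundspeed 235.3 kt
Leg 6: desired track 112.0°; wind correction -5.0° → command heading 107.0°, groundspeed 227.2 kt

Leg 1: heading=229.2°, groundspeed=232.3 kt
Leg 2: heading=111.7°, groundspeed=228.7 kt
Leg 3: heading=73.7°, groundspeed=215.2 kt
Leg 4: heading=74.8°, groundspeed=215.6 kt
Leg 5: heading=135.6°, groundspeed=235.3 kt
Leg 6: heading=107.0°, groundspeed=227.2 kt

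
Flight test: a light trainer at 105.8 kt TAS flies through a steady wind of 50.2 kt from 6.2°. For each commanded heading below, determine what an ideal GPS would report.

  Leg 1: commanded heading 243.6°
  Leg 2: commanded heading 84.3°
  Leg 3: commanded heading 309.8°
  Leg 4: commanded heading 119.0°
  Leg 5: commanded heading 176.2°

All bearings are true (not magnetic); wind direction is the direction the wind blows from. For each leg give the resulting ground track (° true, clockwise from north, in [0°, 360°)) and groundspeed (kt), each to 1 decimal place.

Leg 1: heading 243.6°; drift -17.7° → track 225.9°, groundspeed 139.4 kt
Leg 2: heading 84.3°; drift +27.2° → track 111.5°, groundspeed 107.3 kt
Leg 3: heading 309.8°; drift -28.2° → track 281.6°, groundspeed 88.5 kt
Leg 4: heading 119.0°; drift +20.3° → track 139.3°, groundspeed 133.5 kt
Leg 5: heading 176.2°; drift +3.2° → track 179.4°, groundspeed 155.5 kt

Leg 1: track=225.9°, groundspeed=139.4 kt
Leg 2: track=111.5°, groundspeed=107.3 kt
Leg 3: track=281.6°, groundspeed=88.5 kt
Leg 4: track=139.3°, groundspeed=133.5 kt
Leg 5: track=179.4°, groundspeed=155.5 kt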